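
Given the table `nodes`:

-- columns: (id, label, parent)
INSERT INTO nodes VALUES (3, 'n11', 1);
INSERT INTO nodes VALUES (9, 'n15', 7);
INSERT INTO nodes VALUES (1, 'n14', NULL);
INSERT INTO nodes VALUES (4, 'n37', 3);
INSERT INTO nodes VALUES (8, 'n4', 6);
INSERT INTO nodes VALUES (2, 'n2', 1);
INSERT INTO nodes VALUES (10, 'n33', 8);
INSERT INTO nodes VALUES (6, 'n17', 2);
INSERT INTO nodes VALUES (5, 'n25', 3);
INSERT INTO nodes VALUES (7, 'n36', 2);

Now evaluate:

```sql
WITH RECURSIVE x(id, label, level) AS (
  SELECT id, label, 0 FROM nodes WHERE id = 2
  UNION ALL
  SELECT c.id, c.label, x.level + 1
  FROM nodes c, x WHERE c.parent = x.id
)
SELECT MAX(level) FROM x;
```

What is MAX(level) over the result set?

Base: id=2 (n2) at level 0.
Iteration 1: rows with parent in {2} -> n17 (id 6, level 1), n36 (id 7, level 1).
Iteration 2: rows with parent in {6,7} -> n4 (id 8, level 2), n15 (id 9, level 2).
Iteration 3: rows with parent in {8,9} -> n33 (id 10, level 3).
Iteration 4: no rows with parent in {10}; recursion stops.
level values: 0, 1, 1, 2, 2, 3; the maximum is 3.

3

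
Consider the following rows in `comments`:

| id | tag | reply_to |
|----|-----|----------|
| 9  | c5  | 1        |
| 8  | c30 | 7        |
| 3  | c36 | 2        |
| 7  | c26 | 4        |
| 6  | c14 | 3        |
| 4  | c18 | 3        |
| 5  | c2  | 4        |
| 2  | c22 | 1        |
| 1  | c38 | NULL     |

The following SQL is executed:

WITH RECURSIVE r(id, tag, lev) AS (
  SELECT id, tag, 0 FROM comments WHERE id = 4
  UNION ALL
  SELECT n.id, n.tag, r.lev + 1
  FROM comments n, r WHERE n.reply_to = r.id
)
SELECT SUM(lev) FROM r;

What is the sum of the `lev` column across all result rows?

4

Base: id=4 (c18) at lev 0.
Iteration 1: rows with reply_to in {4} -> c2 (id 5, lev 1), c26 (id 7, lev 1).
Iteration 2: rows with reply_to in {5,7} -> c30 (id 8, lev 2).
Iteration 3: no rows with reply_to in {8}; recursion stops.
SUM(lev) = 0 + 1 + 1 + 2 = 4.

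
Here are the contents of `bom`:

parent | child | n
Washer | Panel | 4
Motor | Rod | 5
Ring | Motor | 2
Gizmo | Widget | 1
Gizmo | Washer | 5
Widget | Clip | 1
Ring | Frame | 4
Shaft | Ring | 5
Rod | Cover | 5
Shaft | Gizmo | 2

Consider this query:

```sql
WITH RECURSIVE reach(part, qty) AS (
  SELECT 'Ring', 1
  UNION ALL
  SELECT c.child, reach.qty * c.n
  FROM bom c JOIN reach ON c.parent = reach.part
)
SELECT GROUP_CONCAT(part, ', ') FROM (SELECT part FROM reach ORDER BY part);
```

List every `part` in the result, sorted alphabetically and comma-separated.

Cover, Frame, Motor, Ring, Rod

Base: (Ring, qty=1).
Iteration 1: components of {Ring} -> Frame = 1*4 = 4, Motor = 1*2 = 2.
Iteration 2: components of {Frame,Motor} -> Rod = 2*5 = 10.
Iteration 3: components of {Rod} -> Cover = 10*5 = 50.
Iteration 4: no further components; recursion stops.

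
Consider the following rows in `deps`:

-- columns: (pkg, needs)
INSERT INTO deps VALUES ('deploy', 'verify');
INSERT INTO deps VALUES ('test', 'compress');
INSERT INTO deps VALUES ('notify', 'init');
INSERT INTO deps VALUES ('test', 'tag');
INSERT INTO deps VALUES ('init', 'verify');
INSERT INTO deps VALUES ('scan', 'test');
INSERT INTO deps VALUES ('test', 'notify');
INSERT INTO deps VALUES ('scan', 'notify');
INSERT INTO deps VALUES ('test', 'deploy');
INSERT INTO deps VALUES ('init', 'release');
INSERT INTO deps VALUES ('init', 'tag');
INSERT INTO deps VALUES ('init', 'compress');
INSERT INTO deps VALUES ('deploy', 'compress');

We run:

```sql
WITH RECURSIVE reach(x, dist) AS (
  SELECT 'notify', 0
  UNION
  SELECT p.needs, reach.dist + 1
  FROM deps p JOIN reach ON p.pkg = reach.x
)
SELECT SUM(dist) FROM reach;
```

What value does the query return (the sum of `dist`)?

9

Base: (notify, dist=0).
Iteration 1: edges from {notify} -> (init, dist=1).
Iteration 2: edges from {init} -> (compress, dist=2), (release, dist=2), (tag, dist=2), (verify, dist=2).
Iteration 3: no outgoing edges from {compress,release,tag,verify}; recursion stops.
SUM(dist) = 0 + 1 + 2 + 2 + 2 + 2 = 9.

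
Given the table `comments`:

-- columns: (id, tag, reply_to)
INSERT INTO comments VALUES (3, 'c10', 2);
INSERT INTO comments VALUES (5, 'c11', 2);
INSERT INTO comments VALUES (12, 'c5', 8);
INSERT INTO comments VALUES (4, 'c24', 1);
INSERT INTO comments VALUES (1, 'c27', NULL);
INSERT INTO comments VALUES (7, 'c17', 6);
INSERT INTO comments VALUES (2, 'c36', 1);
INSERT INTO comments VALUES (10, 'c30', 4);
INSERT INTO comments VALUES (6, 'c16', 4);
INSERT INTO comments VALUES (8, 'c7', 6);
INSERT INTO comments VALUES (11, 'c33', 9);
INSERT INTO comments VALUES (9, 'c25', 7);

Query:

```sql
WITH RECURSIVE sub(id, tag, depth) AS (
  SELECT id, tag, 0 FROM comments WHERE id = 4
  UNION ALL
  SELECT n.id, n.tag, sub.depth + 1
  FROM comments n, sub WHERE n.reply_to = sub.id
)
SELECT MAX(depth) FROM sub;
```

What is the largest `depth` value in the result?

Base: id=4 (c24) at depth 0.
Iteration 1: rows with reply_to in {4} -> c16 (id 6, depth 1), c30 (id 10, depth 1).
Iteration 2: rows with reply_to in {6,10} -> c17 (id 7, depth 2), c7 (id 8, depth 2).
Iteration 3: rows with reply_to in {7,8} -> c25 (id 9, depth 3), c5 (id 12, depth 3).
Iteration 4: rows with reply_to in {9,12} -> c33 (id 11, depth 4).
Iteration 5: no rows with reply_to in {11}; recursion stops.
depth values: 0, 1, 1, 2, 2, 3, 3, 4; the maximum is 4.

4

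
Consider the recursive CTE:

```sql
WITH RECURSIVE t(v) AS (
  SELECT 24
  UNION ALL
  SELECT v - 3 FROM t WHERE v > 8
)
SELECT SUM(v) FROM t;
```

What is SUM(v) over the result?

Base: v=24.
Iteration 1: 24 > 8 holds -> v = 24 - 3 = 21.
Iteration 2: 21 > 8 holds -> v = 21 - 3 = 18.
Iteration 3: 18 > 8 holds -> v = 18 - 3 = 15.
Iteration 4: 15 > 8 holds -> v = 15 - 3 = 12.
Iteration 5: 12 > 8 holds -> v = 12 - 3 = 9.
Iteration 6: 9 > 8 holds -> v = 9 - 3 = 6.
Iteration 7: 6 > 8 fails; recursion stops.
SUM(v) = 24 + 21 + 18 + 15 + 12 + 9 + 6 = 105.

105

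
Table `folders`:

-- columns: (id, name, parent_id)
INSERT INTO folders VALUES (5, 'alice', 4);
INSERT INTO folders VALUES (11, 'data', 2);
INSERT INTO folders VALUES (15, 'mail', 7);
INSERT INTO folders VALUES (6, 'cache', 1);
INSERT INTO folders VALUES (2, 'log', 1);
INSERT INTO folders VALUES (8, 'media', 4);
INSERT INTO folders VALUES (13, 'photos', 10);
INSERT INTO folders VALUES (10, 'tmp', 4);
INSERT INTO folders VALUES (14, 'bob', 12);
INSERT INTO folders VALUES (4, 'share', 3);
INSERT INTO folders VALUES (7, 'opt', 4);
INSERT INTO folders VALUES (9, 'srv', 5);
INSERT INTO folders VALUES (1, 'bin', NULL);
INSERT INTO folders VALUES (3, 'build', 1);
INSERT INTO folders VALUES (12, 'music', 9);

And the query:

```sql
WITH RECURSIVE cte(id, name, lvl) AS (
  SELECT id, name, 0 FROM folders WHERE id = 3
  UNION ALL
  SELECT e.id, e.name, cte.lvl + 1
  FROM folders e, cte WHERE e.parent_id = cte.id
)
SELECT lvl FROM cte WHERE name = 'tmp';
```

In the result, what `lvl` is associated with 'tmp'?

2

Base: id=3 (build) at lvl 0.
Iteration 1: rows with parent_id in {3} -> share (id 4, lvl 1).
Iteration 2: rows with parent_id in {4} -> alice (id 5, lvl 2), opt (id 7, lvl 2), media (id 8, lvl 2), tmp (id 10, lvl 2).
Iteration 3: rows with parent_id in {5,7,8,10} -> srv (id 9, lvl 3), photos (id 13, lvl 3), mail (id 15, lvl 3).
Iteration 4: rows with parent_id in {9,13,15} -> music (id 12, lvl 4).
Iteration 5: rows with parent_id in {12} -> bob (id 14, lvl 5).
Iteration 6: no rows with parent_id in {14}; recursion stops.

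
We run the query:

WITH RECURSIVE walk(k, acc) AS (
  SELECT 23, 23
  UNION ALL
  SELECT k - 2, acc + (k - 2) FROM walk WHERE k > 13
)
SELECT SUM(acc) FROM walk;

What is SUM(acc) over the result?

413

Base: k=23, acc=23.
Iteration 1: 23 > 13 holds -> k = 23 - 2 = 21, acc = 23 + 21 = 44.
Iteration 2: 21 > 13 holds -> k = 21 - 2 = 19, acc = 44 + 19 = 63.
Iteration 3: 19 > 13 holds -> k = 19 - 2 = 17, acc = 63 + 17 = 80.
Iteration 4: 17 > 13 holds -> k = 17 - 2 = 15, acc = 80 + 15 = 95.
Iteration 5: 15 > 13 holds -> k = 15 - 2 = 13, acc = 95 + 13 = 108.
Iteration 6: 13 > 13 fails; recursion stops.
SUM(acc) = 23 + 44 + 63 + 80 + 95 + 108 = 413.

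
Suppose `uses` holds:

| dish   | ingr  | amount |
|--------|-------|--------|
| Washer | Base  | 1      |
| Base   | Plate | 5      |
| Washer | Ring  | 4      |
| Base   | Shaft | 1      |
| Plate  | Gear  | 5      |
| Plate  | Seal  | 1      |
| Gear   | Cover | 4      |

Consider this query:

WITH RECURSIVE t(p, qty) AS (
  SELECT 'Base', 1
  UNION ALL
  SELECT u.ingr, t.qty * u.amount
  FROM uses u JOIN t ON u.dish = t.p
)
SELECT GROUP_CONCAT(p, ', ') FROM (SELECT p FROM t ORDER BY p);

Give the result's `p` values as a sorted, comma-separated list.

Base, Cover, Gear, Plate, Seal, Shaft

Base: (Base, qty=1).
Iteration 1: components of {Base} -> Plate = 1*5 = 5, Shaft = 1*1 = 1.
Iteration 2: components of {Plate,Shaft} -> Gear = 5*5 = 25, Seal = 5*1 = 5.
Iteration 3: components of {Gear,Seal} -> Cover = 25*4 = 100.
Iteration 4: no further components; recursion stops.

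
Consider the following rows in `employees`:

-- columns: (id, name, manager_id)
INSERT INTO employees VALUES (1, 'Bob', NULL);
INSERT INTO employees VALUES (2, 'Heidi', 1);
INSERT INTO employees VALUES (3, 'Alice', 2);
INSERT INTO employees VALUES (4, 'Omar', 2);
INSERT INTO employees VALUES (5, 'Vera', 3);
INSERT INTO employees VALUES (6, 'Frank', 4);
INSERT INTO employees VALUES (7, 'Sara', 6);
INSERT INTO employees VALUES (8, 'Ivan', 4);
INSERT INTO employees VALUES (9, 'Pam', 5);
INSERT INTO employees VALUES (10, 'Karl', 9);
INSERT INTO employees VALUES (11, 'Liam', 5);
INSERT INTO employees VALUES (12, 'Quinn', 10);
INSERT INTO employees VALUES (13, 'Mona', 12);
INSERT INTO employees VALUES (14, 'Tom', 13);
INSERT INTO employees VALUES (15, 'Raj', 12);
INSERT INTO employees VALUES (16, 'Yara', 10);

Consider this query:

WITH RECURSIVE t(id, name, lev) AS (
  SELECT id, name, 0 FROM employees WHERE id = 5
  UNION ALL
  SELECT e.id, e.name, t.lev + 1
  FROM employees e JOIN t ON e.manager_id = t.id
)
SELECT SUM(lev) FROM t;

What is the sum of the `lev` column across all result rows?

Base: id=5 (Vera) at lev 0.
Iteration 1: rows with manager_id in {5} -> Pam (id 9, lev 1), Liam (id 11, lev 1).
Iteration 2: rows with manager_id in {9,11} -> Karl (id 10, lev 2).
Iteration 3: rows with manager_id in {10} -> Quinn (id 12, lev 3), Yara (id 16, lev 3).
Iteration 4: rows with manager_id in {12,16} -> Mona (id 13, lev 4), Raj (id 15, lev 4).
Iteration 5: rows with manager_id in {13,15} -> Tom (id 14, lev 5).
Iteration 6: no rows with manager_id in {14}; recursion stops.
SUM(lev) = 0 + 1 + 1 + 2 + 3 + 3 + 4 + 4 + 5 = 23.

23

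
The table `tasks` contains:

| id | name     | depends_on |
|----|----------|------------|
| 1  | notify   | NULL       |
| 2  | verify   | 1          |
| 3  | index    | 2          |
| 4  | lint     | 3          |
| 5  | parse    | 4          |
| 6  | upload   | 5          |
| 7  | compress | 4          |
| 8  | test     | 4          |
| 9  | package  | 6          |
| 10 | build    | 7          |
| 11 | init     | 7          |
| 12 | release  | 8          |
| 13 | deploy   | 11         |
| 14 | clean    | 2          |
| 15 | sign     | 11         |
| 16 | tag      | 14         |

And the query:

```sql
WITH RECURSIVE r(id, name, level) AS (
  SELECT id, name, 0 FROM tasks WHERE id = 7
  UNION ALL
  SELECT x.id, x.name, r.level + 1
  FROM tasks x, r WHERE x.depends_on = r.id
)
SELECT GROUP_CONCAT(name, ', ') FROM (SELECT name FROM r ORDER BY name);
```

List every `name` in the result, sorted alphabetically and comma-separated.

Base: id=7 (compress) at level 0.
Iteration 1: rows with depends_on in {7} -> build (id 10, level 1), init (id 11, level 1).
Iteration 2: rows with depends_on in {10,11} -> deploy (id 13, level 2), sign (id 15, level 2).
Iteration 3: no rows with depends_on in {13,15}; recursion stops.

build, compress, deploy, init, sign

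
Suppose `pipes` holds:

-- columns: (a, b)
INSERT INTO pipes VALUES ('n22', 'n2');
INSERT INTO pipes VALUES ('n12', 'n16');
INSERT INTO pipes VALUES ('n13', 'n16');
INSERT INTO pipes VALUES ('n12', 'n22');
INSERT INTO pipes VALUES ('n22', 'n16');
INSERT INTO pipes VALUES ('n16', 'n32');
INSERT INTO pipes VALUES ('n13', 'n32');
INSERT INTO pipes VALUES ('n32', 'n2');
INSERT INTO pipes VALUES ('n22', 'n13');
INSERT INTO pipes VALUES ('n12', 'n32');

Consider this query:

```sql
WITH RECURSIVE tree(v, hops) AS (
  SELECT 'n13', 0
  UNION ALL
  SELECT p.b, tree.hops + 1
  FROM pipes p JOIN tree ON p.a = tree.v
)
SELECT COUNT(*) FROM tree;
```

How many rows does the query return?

Base: (n13, hops=0).
Iteration 1: edges from {n13} -> (n16, hops=1), (n32, hops=1).
Iteration 2: edges from {n16,n32} -> (n2, hops=2), (n32, hops=2).
Iteration 3: edges from {n2,n32} -> (n2, hops=3).
Iteration 4: no outgoing edges from {n2}; recursion stops.
Total rows emitted: 6.

6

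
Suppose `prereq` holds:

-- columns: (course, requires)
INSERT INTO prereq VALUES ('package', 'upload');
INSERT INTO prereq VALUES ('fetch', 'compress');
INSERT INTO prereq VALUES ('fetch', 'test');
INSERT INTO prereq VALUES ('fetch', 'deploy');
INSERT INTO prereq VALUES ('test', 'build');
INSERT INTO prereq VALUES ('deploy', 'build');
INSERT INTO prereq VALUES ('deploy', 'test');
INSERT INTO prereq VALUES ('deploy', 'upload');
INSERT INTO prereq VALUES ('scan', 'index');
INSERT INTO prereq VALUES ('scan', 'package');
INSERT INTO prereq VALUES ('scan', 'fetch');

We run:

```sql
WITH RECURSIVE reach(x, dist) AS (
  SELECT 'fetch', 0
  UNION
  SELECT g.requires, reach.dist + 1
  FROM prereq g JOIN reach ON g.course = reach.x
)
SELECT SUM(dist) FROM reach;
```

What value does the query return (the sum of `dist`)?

12

Base: (fetch, dist=0).
Iteration 1: edges from {fetch} -> (compress, dist=1), (deploy, dist=1), (test, dist=1).
Iteration 2: edges from {compress,deploy,test} -> (build, dist=2), (test, dist=2), (upload, dist=2). [UNION drops 1 duplicate row(s)]
Iteration 3: edges from {build,test,upload} -> (build, dist=3).
Iteration 4: no outgoing edges from {build}; recursion stops.
SUM(dist) = 0 + 1 + 1 + 1 + 2 + 2 + 2 + 3 = 12.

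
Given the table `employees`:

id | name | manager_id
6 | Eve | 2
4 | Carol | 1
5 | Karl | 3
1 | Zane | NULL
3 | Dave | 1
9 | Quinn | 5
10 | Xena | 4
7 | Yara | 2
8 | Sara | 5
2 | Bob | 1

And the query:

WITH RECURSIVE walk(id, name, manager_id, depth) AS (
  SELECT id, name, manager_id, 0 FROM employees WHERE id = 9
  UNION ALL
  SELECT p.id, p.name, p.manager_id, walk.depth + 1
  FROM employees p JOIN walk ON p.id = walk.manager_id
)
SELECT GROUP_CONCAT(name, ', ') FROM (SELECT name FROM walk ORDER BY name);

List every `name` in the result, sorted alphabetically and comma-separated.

Dave, Karl, Quinn, Zane

Base: id=9 (Quinn), manager_id=5, depth 0.
Iteration 1: join on id=5 -> Karl (id 5, manager_id=3, depth 1).
Iteration 2: join on id=3 -> Dave (id 3, manager_id=1, depth 2).
Iteration 3: join on id=1 -> Zane (id 1, manager_id=NULL, depth 3).
Iteration 4: manager_id is NULL; no match; recursion stops.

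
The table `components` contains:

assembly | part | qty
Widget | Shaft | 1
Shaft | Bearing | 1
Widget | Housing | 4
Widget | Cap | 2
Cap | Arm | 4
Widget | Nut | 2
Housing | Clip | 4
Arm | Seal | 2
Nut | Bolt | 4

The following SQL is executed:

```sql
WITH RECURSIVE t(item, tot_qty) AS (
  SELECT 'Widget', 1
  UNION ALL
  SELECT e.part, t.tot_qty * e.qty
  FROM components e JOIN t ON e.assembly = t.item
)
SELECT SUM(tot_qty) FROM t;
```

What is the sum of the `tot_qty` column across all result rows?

Base: (Widget, tot_qty=1).
Iteration 1: components of {Widget} -> Cap = 1*2 = 2, Housing = 1*4 = 4, Nut = 1*2 = 2, Shaft = 1*1 = 1.
Iteration 2: components of {Cap,Housing,Nut,Shaft} -> Arm = 2*4 = 8, Bearing = 1*1 = 1, Bolt = 2*4 = 8, Clip = 4*4 = 16.
Iteration 3: components of {Arm,Bearing,Bolt,Clip} -> Seal = 8*2 = 16.
Iteration 4: no further components; recursion stops.
SUM(tot_qty) = 1 + 1 + 4 + 2 + 2 + 1 + 16 + 8 + 8 + 16 = 59.

59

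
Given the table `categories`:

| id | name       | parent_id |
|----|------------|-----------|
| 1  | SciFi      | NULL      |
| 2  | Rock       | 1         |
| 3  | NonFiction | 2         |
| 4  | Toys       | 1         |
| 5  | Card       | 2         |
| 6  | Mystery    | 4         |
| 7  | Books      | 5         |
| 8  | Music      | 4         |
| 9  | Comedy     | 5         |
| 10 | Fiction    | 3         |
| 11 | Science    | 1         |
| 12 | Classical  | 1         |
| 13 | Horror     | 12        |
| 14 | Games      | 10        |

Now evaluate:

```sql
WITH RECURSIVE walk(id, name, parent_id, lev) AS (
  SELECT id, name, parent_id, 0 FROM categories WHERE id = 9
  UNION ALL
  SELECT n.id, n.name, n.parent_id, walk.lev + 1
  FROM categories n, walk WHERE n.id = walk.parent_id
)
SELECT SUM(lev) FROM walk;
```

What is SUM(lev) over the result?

6

Base: id=9 (Comedy), parent_id=5, lev 0.
Iteration 1: join on id=5 -> Card (id 5, parent_id=2, lev 1).
Iteration 2: join on id=2 -> Rock (id 2, parent_id=1, lev 2).
Iteration 3: join on id=1 -> SciFi (id 1, parent_id=NULL, lev 3).
Iteration 4: parent_id is NULL; no match; recursion stops.
SUM(lev) = 0 + 1 + 2 + 3 = 6.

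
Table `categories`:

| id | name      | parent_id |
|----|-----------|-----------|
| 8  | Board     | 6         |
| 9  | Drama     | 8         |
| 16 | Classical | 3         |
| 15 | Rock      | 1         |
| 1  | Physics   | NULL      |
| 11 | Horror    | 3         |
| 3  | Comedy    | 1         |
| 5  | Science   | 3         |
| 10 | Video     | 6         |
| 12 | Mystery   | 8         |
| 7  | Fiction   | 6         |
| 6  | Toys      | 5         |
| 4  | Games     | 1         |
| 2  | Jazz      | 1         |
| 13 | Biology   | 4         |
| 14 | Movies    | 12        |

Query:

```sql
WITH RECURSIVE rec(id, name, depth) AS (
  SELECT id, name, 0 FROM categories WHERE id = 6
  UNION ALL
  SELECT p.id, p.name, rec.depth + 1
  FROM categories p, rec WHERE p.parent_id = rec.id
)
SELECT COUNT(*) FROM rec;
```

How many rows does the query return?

Base: id=6 (Toys) at depth 0.
Iteration 1: rows with parent_id in {6} -> Fiction (id 7, depth 1), Board (id 8, depth 1), Video (id 10, depth 1).
Iteration 2: rows with parent_id in {7,8,10} -> Drama (id 9, depth 2), Mystery (id 12, depth 2).
Iteration 3: rows with parent_id in {9,12} -> Movies (id 14, depth 3).
Iteration 4: no rows with parent_id in {14}; recursion stops.
Total rows emitted: 7.

7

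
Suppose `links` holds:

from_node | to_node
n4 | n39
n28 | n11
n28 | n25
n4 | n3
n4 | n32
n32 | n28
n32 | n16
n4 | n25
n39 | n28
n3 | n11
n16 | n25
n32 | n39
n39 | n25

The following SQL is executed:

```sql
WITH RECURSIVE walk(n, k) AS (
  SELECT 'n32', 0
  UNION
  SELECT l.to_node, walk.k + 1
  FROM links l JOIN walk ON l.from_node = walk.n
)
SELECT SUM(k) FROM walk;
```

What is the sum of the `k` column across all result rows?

15

Base: (n32, k=0).
Iteration 1: edges from {n32} -> (n16, k=1), (n28, k=1), (n39, k=1).
Iteration 2: edges from {n16,n28,n39} -> (n11, k=2), (n25, k=2), (n28, k=2). [UNION drops 2 duplicate row(s)]
Iteration 3: edges from {n11,n25,n28} -> (n11, k=3), (n25, k=3).
Iteration 4: no outgoing edges from {n11,n25}; recursion stops.
SUM(k) = 0 + 1 + 1 + 1 + 2 + 2 + 2 + 3 + 3 = 15.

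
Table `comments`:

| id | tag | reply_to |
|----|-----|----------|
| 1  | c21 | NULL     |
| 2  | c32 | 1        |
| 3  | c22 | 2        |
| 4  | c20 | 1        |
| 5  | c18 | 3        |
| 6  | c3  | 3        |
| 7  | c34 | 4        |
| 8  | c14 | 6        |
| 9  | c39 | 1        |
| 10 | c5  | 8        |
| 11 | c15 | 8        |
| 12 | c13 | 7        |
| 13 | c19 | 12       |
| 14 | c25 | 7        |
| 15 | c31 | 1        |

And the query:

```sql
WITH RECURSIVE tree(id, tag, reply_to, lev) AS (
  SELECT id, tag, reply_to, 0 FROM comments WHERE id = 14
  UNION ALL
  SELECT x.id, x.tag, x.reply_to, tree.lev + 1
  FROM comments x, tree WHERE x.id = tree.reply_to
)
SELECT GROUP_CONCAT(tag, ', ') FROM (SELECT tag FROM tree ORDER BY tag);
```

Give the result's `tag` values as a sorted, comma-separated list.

Base: id=14 (c25), reply_to=7, lev 0.
Iteration 1: join on id=7 -> c34 (id 7, reply_to=4, lev 1).
Iteration 2: join on id=4 -> c20 (id 4, reply_to=1, lev 2).
Iteration 3: join on id=1 -> c21 (id 1, reply_to=NULL, lev 3).
Iteration 4: reply_to is NULL; no match; recursion stops.

c20, c21, c25, c34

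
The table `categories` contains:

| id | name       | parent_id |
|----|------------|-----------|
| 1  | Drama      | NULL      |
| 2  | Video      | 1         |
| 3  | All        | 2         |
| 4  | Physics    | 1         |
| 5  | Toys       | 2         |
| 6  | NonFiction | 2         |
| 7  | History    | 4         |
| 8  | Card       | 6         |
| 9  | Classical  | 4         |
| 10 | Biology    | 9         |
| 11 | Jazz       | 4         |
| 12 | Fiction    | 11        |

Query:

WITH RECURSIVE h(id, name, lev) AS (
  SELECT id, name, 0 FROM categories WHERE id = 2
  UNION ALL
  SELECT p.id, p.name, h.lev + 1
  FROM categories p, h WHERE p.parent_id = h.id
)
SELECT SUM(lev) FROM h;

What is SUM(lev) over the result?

5

Base: id=2 (Video) at lev 0.
Iteration 1: rows with parent_id in {2} -> All (id 3, lev 1), Toys (id 5, lev 1), NonFiction (id 6, lev 1).
Iteration 2: rows with parent_id in {3,5,6} -> Card (id 8, lev 2).
Iteration 3: no rows with parent_id in {8}; recursion stops.
SUM(lev) = 0 + 1 + 1 + 1 + 2 = 5.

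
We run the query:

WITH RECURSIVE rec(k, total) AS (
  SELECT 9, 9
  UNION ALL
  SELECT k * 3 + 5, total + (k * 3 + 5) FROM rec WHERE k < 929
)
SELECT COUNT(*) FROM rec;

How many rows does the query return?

5

Base: k=9, total=9.
Iteration 1: 9 < 929 holds -> k = 9 * 3 + 5 = 32, total = 9 + 32 = 41.
Iteration 2: 32 < 929 holds -> k = 32 * 3 + 5 = 101, total = 41 + 101 = 142.
Iteration 3: 101 < 929 holds -> k = 101 * 3 + 5 = 308, total = 142 + 308 = 450.
Iteration 4: 308 < 929 holds -> k = 308 * 3 + 5 = 929, total = 450 + 929 = 1379.
Iteration 5: 929 < 929 fails; recursion stops.
Total rows emitted: 5.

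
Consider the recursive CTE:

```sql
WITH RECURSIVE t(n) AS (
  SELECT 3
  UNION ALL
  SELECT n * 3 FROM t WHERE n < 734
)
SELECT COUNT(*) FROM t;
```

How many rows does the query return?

Base: n=3.
Iteration 1: 3 < 734 holds -> n = 3 * 3 = 9.
Iteration 2: 9 < 734 holds -> n = 9 * 3 = 27.
Iteration 3: 27 < 734 holds -> n = 27 * 3 = 81.
Iteration 4: 81 < 734 holds -> n = 81 * 3 = 243.
Iteration 5: 243 < 734 holds -> n = 243 * 3 = 729.
Iteration 6: 729 < 734 holds -> n = 729 * 3 = 2187.
Iteration 7: 2187 < 734 fails; recursion stops.
Total rows emitted: 7.

7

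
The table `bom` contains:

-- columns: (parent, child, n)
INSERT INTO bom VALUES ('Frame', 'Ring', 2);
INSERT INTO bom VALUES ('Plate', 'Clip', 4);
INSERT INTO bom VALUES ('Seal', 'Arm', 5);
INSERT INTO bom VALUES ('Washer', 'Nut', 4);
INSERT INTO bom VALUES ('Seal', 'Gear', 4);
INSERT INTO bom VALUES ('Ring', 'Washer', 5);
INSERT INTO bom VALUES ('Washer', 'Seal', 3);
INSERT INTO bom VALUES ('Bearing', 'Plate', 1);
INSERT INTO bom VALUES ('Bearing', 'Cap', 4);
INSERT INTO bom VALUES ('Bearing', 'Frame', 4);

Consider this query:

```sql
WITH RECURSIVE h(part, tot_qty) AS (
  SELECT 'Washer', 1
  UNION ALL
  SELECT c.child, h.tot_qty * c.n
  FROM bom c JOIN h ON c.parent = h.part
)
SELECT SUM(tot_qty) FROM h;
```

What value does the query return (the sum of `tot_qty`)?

35

Base: (Washer, tot_qty=1).
Iteration 1: components of {Washer} -> Nut = 1*4 = 4, Seal = 1*3 = 3.
Iteration 2: components of {Nut,Seal} -> Arm = 3*5 = 15, Gear = 3*4 = 12.
Iteration 3: no further components; recursion stops.
SUM(tot_qty) = 1 + 4 + 3 + 15 + 12 = 35.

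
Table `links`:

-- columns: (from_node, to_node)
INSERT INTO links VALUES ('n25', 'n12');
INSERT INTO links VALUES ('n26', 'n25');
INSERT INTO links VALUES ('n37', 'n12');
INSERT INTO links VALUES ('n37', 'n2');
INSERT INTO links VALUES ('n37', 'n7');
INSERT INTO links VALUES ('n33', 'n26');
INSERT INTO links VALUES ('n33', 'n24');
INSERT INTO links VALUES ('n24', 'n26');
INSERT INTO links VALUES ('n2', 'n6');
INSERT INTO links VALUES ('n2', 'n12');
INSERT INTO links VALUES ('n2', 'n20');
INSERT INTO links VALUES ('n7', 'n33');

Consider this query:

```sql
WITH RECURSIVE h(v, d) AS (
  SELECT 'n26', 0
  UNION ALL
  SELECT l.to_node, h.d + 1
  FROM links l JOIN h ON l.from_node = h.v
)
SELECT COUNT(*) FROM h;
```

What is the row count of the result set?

3

Base: (n26, d=0).
Iteration 1: edges from {n26} -> (n25, d=1).
Iteration 2: edges from {n25} -> (n12, d=2).
Iteration 3: no outgoing edges from {n12}; recursion stops.
Total rows emitted: 3.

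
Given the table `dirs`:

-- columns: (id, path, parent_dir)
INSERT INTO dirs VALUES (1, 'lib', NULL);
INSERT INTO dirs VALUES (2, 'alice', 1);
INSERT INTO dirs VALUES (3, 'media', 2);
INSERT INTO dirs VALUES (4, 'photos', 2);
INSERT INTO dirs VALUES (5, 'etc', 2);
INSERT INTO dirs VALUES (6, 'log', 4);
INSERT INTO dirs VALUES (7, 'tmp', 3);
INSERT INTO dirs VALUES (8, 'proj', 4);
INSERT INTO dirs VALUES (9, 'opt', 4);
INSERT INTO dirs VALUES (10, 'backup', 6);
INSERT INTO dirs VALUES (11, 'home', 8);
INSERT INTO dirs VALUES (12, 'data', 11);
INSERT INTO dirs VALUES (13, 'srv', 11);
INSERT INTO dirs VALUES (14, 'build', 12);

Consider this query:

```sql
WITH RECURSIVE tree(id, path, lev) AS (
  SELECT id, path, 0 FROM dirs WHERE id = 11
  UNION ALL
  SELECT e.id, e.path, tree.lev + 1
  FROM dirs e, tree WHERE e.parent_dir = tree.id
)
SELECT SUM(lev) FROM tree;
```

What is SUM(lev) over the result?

4

Base: id=11 (home) at lev 0.
Iteration 1: rows with parent_dir in {11} -> data (id 12, lev 1), srv (id 13, lev 1).
Iteration 2: rows with parent_dir in {12,13} -> build (id 14, lev 2).
Iteration 3: no rows with parent_dir in {14}; recursion stops.
SUM(lev) = 0 + 1 + 1 + 2 = 4.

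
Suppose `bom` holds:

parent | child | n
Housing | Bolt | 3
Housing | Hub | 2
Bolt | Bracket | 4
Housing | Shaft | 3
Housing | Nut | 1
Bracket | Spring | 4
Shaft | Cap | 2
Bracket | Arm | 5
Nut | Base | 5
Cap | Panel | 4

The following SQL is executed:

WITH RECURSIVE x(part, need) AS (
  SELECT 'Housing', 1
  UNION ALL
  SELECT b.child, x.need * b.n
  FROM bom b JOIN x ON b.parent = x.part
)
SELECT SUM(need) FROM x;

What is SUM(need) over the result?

Base: (Housing, need=1).
Iteration 1: components of {Housing} -> Bolt = 1*3 = 3, Hub = 1*2 = 2, Nut = 1*1 = 1, Shaft = 1*3 = 3.
Iteration 2: components of {Bolt,Hub,Nut,Shaft} -> Base = 1*5 = 5, Bracket = 3*4 = 12, Cap = 3*2 = 6.
Iteration 3: components of {Base,Bracket,Cap} -> Arm = 12*5 = 60, Panel = 6*4 = 24, Spring = 12*4 = 48.
Iteration 4: no further components; recursion stops.
SUM(need) = 1 + 3 + 2 + 3 + 1 + 12 + 6 + 5 + 48 + 60 + 24 = 165.

165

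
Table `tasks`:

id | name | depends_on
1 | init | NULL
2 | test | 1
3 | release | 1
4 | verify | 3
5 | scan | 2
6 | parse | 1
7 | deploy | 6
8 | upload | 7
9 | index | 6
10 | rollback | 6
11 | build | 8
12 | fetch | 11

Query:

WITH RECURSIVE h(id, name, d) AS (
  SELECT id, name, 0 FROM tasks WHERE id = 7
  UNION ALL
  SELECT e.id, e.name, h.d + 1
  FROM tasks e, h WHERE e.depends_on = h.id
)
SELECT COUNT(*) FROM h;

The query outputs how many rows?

Base: id=7 (deploy) at d 0.
Iteration 1: rows with depends_on in {7} -> upload (id 8, d 1).
Iteration 2: rows with depends_on in {8} -> build (id 11, d 2).
Iteration 3: rows with depends_on in {11} -> fetch (id 12, d 3).
Iteration 4: no rows with depends_on in {12}; recursion stops.
Total rows emitted: 4.

4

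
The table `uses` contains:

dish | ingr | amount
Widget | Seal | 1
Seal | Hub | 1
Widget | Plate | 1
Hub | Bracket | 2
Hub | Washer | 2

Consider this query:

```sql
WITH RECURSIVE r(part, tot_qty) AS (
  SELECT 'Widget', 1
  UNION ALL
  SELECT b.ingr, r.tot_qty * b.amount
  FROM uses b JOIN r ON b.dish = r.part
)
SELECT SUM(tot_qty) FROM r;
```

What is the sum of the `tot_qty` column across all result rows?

Base: (Widget, tot_qty=1).
Iteration 1: components of {Widget} -> Plate = 1*1 = 1, Seal = 1*1 = 1.
Iteration 2: components of {Plate,Seal} -> Hub = 1*1 = 1.
Iteration 3: components of {Hub} -> Bracket = 1*2 = 2, Washer = 1*2 = 2.
Iteration 4: no further components; recursion stops.
SUM(tot_qty) = 1 + 1 + 1 + 1 + 2 + 2 = 8.

8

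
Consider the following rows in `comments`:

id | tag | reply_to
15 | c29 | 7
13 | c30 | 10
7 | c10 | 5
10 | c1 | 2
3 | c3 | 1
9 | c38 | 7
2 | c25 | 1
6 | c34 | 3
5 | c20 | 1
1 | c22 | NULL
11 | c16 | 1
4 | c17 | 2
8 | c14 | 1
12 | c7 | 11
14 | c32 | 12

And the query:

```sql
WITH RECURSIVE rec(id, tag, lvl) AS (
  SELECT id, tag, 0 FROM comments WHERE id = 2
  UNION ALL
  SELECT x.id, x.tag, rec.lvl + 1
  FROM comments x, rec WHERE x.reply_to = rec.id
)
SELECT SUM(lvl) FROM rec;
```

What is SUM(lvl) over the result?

4

Base: id=2 (c25) at lvl 0.
Iteration 1: rows with reply_to in {2} -> c17 (id 4, lvl 1), c1 (id 10, lvl 1).
Iteration 2: rows with reply_to in {4,10} -> c30 (id 13, lvl 2).
Iteration 3: no rows with reply_to in {13}; recursion stops.
SUM(lvl) = 0 + 1 + 1 + 2 = 4.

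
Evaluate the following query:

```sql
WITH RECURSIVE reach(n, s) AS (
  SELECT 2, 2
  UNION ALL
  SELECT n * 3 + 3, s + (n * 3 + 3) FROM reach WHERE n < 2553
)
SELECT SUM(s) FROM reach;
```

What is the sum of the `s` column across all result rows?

17152

Base: n=2, s=2.
Iteration 1: 2 < 2553 holds -> n = 2 * 3 + 3 = 9, s = 2 + 9 = 11.
Iteration 2: 9 < 2553 holds -> n = 9 * 3 + 3 = 30, s = 11 + 30 = 41.
Iteration 3: 30 < 2553 holds -> n = 30 * 3 + 3 = 93, s = 41 + 93 = 134.
Iteration 4: 93 < 2553 holds -> n = 93 * 3 + 3 = 282, s = 134 + 282 = 416.
Iteration 5: 282 < 2553 holds -> n = 282 * 3 + 3 = 849, s = 416 + 849 = 1265.
Iteration 6: 849 < 2553 holds -> n = 849 * 3 + 3 = 2550, s = 1265 + 2550 = 3815.
Iteration 7: 2550 < 2553 holds -> n = 2550 * 3 + 3 = 7653, s = 3815 + 7653 = 11468.
Iteration 8: 7653 < 2553 fails; recursion stops.
SUM(s) = 2 + 11 + 41 + 134 + 416 + 1265 + 3815 + 11468 = 17152.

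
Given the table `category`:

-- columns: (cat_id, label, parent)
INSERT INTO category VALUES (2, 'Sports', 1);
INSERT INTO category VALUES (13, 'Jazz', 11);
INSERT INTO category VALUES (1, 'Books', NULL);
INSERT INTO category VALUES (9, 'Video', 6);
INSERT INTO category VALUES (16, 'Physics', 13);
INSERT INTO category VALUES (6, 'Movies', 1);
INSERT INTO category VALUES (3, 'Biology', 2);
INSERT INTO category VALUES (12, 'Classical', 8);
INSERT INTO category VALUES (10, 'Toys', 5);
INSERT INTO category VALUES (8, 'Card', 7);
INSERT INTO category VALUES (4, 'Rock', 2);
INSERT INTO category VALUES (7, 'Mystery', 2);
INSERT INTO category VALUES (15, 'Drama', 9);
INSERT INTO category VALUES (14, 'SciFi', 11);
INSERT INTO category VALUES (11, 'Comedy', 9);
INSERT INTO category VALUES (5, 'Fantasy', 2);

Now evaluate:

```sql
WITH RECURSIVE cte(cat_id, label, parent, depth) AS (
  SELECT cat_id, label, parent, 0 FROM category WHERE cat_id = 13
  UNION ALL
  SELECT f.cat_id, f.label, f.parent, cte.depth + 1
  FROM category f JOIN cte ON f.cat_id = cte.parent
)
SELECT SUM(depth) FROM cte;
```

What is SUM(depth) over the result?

Base: cat_id=13 (Jazz), parent=11, depth 0.
Iteration 1: join on cat_id=11 -> Comedy (id 11, parent=9, depth 1).
Iteration 2: join on cat_id=9 -> Video (id 9, parent=6, depth 2).
Iteration 3: join on cat_id=6 -> Movies (id 6, parent=1, depth 3).
Iteration 4: join on cat_id=1 -> Books (id 1, parent=NULL, depth 4).
Iteration 5: parent is NULL; no match; recursion stops.
SUM(depth) = 0 + 1 + 2 + 3 + 4 = 10.

10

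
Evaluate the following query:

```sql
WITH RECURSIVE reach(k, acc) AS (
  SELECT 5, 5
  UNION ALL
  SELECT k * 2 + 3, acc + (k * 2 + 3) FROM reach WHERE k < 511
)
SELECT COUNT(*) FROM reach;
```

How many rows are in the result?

8

Base: k=5, acc=5.
Iteration 1: 5 < 511 holds -> k = 5 * 2 + 3 = 13, acc = 5 + 13 = 18.
Iteration 2: 13 < 511 holds -> k = 13 * 2 + 3 = 29, acc = 18 + 29 = 47.
Iteration 3: 29 < 511 holds -> k = 29 * 2 + 3 = 61, acc = 47 + 61 = 108.
Iteration 4: 61 < 511 holds -> k = 61 * 2 + 3 = 125, acc = 108 + 125 = 233.
Iteration 5: 125 < 511 holds -> k = 125 * 2 + 3 = 253, acc = 233 + 253 = 486.
Iteration 6: 253 < 511 holds -> k = 253 * 2 + 3 = 509, acc = 486 + 509 = 995.
Iteration 7: 509 < 511 holds -> k = 509 * 2 + 3 = 1021, acc = 995 + 1021 = 2016.
Iteration 8: 1021 < 511 fails; recursion stops.
Total rows emitted: 8.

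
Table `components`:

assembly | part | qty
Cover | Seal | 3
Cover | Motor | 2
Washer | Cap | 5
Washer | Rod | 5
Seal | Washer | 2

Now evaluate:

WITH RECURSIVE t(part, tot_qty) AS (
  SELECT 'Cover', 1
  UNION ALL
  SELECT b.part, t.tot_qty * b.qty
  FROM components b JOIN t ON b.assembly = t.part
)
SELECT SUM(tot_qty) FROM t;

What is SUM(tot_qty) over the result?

Base: (Cover, tot_qty=1).
Iteration 1: components of {Cover} -> Motor = 1*2 = 2, Seal = 1*3 = 3.
Iteration 2: components of {Motor,Seal} -> Washer = 3*2 = 6.
Iteration 3: components of {Washer} -> Cap = 6*5 = 30, Rod = 6*5 = 30.
Iteration 4: no further components; recursion stops.
SUM(tot_qty) = 1 + 3 + 2 + 6 + 30 + 30 = 72.

72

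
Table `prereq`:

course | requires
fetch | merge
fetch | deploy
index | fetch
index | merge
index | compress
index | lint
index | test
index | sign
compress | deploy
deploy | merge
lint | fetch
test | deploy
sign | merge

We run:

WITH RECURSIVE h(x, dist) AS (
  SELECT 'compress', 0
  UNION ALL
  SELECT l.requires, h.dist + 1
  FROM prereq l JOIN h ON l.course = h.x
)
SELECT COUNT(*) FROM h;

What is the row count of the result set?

3

Base: (compress, dist=0).
Iteration 1: edges from {compress} -> (deploy, dist=1).
Iteration 2: edges from {deploy} -> (merge, dist=2).
Iteration 3: no outgoing edges from {merge}; recursion stops.
Total rows emitted: 3.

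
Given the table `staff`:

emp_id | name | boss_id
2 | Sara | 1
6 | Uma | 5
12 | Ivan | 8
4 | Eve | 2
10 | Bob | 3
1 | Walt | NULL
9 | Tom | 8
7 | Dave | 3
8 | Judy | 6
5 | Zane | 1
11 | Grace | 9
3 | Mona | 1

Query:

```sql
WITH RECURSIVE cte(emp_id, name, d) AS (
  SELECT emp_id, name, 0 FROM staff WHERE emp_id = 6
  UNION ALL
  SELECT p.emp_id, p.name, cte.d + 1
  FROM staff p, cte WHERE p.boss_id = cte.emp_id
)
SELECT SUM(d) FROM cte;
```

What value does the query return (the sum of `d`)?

8

Base: emp_id=6 (Uma) at d 0.
Iteration 1: rows with boss_id in {6} -> Judy (id 8, d 1).
Iteration 2: rows with boss_id in {8} -> Tom (id 9, d 2), Ivan (id 12, d 2).
Iteration 3: rows with boss_id in {9,12} -> Grace (id 11, d 3).
Iteration 4: no rows with boss_id in {11}; recursion stops.
SUM(d) = 0 + 1 + 2 + 2 + 3 = 8.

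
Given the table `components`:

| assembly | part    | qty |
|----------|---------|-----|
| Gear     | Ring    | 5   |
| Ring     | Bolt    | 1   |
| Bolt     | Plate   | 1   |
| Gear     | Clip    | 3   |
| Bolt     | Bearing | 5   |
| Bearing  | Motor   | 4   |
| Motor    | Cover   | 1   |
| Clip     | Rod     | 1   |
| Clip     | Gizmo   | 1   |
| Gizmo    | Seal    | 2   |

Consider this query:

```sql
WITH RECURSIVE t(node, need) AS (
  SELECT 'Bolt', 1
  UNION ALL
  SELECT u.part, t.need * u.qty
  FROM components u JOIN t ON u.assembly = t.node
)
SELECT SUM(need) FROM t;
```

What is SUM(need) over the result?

47

Base: (Bolt, need=1).
Iteration 1: components of {Bolt} -> Bearing = 1*5 = 5, Plate = 1*1 = 1.
Iteration 2: components of {Bearing,Plate} -> Motor = 5*4 = 20.
Iteration 3: components of {Motor} -> Cover = 20*1 = 20.
Iteration 4: no further components; recursion stops.
SUM(need) = 1 + 1 + 5 + 20 + 20 = 47.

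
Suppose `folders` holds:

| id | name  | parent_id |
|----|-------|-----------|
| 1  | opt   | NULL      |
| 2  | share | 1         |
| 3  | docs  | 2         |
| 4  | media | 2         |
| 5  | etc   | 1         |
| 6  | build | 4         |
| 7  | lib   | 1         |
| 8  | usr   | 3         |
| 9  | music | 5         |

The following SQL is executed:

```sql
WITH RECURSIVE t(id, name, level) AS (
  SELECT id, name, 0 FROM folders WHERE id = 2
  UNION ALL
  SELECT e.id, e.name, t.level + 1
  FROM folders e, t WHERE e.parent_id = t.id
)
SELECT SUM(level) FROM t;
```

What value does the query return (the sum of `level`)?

6

Base: id=2 (share) at level 0.
Iteration 1: rows with parent_id in {2} -> docs (id 3, level 1), media (id 4, level 1).
Iteration 2: rows with parent_id in {3,4} -> build (id 6, level 2), usr (id 8, level 2).
Iteration 3: no rows with parent_id in {6,8}; recursion stops.
SUM(level) = 0 + 1 + 1 + 2 + 2 = 6.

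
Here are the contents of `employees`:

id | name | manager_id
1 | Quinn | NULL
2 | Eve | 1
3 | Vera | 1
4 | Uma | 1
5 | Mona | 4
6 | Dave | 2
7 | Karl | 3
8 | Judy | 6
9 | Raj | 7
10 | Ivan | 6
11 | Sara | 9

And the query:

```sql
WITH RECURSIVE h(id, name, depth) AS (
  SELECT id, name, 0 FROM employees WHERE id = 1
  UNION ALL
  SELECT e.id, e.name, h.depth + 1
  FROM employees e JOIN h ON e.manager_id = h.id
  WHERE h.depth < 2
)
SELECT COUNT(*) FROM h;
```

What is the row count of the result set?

7

Base: id=1 (Quinn) at depth 0.
Iteration 1: rows with manager_id in {1} -> Eve (id 2, depth 1), Vera (id 3, depth 1), Uma (id 4, depth 1).
Iteration 2: rows with manager_id in {2,3,4} -> Mona (id 5, depth 2), Dave (id 6, depth 2), Karl (id 7, depth 2).
Iteration 3: depth < 2 fails for all current rows; recursion stops.
Total rows emitted: 7.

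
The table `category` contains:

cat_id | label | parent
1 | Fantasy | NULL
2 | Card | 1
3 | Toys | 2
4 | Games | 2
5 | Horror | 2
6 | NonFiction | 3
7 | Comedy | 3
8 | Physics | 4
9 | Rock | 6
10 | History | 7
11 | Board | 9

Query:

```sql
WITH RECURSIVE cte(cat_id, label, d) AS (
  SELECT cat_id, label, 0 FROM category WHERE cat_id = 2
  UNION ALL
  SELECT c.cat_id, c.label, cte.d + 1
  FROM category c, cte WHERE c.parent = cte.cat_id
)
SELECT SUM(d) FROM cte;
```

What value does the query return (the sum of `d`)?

19

Base: cat_id=2 (Card) at d 0.
Iteration 1: rows with parent in {2} -> Toys (id 3, d 1), Games (id 4, d 1), Horror (id 5, d 1).
Iteration 2: rows with parent in {3,4,5} -> NonFiction (id 6, d 2), Comedy (id 7, d 2), Physics (id 8, d 2).
Iteration 3: rows with parent in {6,7,8} -> Rock (id 9, d 3), History (id 10, d 3).
Iteration 4: rows with parent in {9,10} -> Board (id 11, d 4).
Iteration 5: no rows with parent in {11}; recursion stops.
SUM(d) = 0 + 1 + 1 + 1 + 2 + 2 + 2 + 3 + 3 + 4 = 19.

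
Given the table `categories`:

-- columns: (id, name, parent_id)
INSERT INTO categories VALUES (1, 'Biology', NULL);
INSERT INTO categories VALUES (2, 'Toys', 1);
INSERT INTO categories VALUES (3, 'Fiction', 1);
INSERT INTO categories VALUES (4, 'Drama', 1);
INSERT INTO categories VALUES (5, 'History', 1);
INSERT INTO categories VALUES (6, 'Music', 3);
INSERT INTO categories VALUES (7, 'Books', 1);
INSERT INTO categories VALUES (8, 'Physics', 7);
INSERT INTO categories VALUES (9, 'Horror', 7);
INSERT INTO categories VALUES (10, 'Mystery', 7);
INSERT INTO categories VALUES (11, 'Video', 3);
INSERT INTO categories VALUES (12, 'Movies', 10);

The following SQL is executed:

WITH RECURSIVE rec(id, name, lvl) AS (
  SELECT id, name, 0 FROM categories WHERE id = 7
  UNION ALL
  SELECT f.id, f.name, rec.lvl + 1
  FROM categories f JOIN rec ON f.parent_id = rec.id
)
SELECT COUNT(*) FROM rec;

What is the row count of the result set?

Base: id=7 (Books) at lvl 0.
Iteration 1: rows with parent_id in {7} -> Physics (id 8, lvl 1), Horror (id 9, lvl 1), Mystery (id 10, lvl 1).
Iteration 2: rows with parent_id in {8,9,10} -> Movies (id 12, lvl 2).
Iteration 3: no rows with parent_id in {12}; recursion stops.
Total rows emitted: 5.

5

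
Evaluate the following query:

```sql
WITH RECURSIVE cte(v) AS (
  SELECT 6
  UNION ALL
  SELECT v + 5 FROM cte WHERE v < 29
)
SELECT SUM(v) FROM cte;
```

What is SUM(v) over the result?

Base: v=6.
Iteration 1: 6 < 29 holds -> v = 6 + 5 = 11.
Iteration 2: 11 < 29 holds -> v = 11 + 5 = 16.
Iteration 3: 16 < 29 holds -> v = 16 + 5 = 21.
Iteration 4: 21 < 29 holds -> v = 21 + 5 = 26.
Iteration 5: 26 < 29 holds -> v = 26 + 5 = 31.
Iteration 6: 31 < 29 fails; recursion stops.
SUM(v) = 6 + 11 + 16 + 21 + 26 + 31 = 111.

111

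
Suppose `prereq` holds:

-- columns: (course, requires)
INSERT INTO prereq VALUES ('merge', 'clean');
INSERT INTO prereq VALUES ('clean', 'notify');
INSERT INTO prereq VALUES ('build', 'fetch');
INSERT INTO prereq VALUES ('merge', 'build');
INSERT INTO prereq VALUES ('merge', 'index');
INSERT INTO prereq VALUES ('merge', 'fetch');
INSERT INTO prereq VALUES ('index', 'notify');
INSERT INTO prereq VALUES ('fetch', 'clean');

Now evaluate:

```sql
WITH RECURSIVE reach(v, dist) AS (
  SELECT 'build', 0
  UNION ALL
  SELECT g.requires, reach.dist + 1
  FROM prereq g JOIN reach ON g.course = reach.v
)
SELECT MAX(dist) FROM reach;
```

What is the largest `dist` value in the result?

3

Base: (build, dist=0).
Iteration 1: edges from {build} -> (fetch, dist=1).
Iteration 2: edges from {fetch} -> (clean, dist=2).
Iteration 3: edges from {clean} -> (notify, dist=3).
Iteration 4: no outgoing edges from {notify}; recursion stops.
dist values: 0, 1, 2, 3; the maximum is 3.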